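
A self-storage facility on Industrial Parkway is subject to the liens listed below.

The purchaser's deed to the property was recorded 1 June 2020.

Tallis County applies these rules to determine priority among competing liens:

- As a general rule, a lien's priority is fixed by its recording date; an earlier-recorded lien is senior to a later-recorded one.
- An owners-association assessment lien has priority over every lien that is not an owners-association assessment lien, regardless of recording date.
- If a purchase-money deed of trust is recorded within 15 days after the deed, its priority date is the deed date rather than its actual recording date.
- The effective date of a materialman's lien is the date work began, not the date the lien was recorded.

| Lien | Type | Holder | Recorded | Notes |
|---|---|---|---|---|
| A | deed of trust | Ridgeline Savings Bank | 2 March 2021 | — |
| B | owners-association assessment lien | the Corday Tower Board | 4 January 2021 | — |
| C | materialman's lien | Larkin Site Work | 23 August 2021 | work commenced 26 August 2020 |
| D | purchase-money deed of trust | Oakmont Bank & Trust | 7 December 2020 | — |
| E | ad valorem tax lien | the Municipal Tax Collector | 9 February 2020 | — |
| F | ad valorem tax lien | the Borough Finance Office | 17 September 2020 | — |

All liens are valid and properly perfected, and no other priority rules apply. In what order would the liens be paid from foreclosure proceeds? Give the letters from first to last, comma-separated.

Effective dates after the stated exceptions: C's effective date is 26 August 2020, when work began; D was recorded 189 days after the deed — beyond 15 days — so no relation-back applies.
B is an owners-association assessment lien and takes priority over every other lien.
The other liens, earliest effective date first: E (9 February 2020), C (26 August 2020), F (17 September 2020), D (7 December 2020), A (2 March 2021).

B, E, C, F, D, A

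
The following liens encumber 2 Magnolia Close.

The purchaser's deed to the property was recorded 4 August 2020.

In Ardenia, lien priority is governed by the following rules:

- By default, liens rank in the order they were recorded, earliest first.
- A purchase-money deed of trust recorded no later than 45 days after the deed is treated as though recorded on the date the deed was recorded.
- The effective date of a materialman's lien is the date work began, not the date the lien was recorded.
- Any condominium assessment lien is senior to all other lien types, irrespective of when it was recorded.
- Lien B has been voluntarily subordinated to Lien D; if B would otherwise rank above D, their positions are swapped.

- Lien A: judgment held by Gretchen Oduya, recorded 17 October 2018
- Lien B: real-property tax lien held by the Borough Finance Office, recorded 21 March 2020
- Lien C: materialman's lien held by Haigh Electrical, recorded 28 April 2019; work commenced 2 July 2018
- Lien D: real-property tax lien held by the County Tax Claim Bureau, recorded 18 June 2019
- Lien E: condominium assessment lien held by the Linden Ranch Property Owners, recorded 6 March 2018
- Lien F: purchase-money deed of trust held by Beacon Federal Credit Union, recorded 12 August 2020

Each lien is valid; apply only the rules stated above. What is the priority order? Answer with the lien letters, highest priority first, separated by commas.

First, effective dates: C relates back to 2 July 2018 (work commenced); F relates back to the deed date 4 August 2020.
E is a condominium assessment lien and takes priority over every other lien.
Remaining liens by effective date: C (2 July 2018), A (17 October 2018), D (18 June 2019), B (21 March 2020), F (4 August 2020).
B already ranks below D; the subordination has no effect.

E, C, A, D, B, F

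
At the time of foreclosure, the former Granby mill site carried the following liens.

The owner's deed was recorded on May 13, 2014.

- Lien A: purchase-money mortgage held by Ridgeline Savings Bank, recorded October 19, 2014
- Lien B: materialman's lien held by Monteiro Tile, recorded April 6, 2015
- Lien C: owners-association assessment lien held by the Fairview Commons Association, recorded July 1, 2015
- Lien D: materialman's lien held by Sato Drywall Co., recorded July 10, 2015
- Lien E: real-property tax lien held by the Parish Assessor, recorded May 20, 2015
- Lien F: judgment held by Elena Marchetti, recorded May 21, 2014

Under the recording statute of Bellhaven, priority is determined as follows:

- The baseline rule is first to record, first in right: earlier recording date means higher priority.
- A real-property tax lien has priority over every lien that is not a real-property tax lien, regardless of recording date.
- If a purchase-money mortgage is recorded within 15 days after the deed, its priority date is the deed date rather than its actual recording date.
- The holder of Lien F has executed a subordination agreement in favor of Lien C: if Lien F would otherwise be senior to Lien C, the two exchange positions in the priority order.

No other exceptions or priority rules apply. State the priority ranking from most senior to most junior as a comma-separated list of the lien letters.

Effective dates after the stated exceptions: A was recorded 159 days after the deed, outside the 15-day window, so it keeps its recording date.
E is a real-property tax lien and takes priority over every other lien.
The other liens, earliest effective date first: F (May 21, 2014), A (October 19, 2014), B (April 6, 2015), C (July 1, 2015), D (July 10, 2015).
The subordination applies — F was senior to C — so F and C swap.

E, C, A, B, F, D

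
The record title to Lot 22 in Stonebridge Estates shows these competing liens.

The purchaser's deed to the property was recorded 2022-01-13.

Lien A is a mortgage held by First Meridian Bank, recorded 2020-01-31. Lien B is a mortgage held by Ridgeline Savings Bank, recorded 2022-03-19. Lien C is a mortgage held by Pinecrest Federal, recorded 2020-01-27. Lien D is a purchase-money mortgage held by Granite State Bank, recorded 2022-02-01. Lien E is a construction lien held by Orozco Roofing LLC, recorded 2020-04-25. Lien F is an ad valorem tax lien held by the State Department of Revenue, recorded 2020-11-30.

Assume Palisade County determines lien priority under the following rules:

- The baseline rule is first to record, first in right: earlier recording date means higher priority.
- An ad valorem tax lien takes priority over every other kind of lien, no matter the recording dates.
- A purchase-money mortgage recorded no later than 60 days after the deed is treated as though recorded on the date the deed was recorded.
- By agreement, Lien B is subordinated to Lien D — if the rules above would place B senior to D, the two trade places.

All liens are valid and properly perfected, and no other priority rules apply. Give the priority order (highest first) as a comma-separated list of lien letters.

Effective dates: D's effective date is the deed date, 2022-01-13.
F is an ad valorem tax lien and takes priority over every other lien.
Among the remaining liens, by effective date: C (2020-01-27), A (2020-01-31), E (2020-04-25), D (2022-01-13), B (2022-03-19).
B is already junior to D, so the subordination agreement changes nothing.

F, C, A, E, D, B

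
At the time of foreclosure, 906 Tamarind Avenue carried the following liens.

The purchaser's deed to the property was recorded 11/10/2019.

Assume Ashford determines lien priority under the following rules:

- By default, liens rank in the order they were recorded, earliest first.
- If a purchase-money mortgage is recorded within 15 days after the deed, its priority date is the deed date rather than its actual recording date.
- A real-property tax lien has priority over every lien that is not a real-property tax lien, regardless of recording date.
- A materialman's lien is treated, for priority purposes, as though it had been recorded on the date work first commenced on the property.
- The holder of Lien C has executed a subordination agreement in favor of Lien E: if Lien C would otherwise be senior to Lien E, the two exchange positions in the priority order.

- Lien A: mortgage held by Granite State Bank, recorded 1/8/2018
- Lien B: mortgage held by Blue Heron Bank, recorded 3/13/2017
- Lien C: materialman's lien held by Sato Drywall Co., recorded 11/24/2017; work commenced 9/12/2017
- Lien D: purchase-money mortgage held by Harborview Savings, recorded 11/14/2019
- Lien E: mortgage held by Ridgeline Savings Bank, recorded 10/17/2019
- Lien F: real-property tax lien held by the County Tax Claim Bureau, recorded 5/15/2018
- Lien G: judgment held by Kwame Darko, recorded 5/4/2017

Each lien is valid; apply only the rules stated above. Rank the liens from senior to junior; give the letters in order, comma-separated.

F, B, G, E, A, C, D

First, effective dates: C's effective date is 9/12/2017, when work began; D's effective date is the deed date, 11/10/2019.
F, as a real-property tax lien, has superpriority and ranks first.
Among the remaining liens, by effective date: B (3/13/2017), G (5/4/2017), C (9/12/2017), A (1/8/2018), E (10/17/2019), D (11/10/2019).
Because C would otherwise rank above E, the subordination swaps them.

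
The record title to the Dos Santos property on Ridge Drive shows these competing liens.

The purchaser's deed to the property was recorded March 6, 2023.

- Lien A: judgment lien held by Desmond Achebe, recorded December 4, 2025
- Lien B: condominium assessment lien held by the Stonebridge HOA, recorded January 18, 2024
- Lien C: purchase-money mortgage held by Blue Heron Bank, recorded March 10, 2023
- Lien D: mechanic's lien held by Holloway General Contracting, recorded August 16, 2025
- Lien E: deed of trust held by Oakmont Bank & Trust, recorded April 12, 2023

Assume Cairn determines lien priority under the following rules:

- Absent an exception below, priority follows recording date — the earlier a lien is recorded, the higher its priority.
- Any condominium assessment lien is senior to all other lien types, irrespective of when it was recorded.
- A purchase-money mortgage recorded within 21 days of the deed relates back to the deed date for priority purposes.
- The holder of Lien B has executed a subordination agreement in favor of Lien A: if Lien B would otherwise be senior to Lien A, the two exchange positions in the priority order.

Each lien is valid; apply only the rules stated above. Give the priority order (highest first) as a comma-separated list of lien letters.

A, C, E, D, B

Effective dates: C's effective date is the deed date, March 6, 2023.
B is a condominium assessment lien, so it outranks all other liens regardless of date.
The other liens, earliest effective date first: C (March 6, 2023), E (April 12, 2023), D (August 16, 2025), A (December 4, 2025).
B would otherwise be senior to A, so under the subordination agreement B and A exchange positions.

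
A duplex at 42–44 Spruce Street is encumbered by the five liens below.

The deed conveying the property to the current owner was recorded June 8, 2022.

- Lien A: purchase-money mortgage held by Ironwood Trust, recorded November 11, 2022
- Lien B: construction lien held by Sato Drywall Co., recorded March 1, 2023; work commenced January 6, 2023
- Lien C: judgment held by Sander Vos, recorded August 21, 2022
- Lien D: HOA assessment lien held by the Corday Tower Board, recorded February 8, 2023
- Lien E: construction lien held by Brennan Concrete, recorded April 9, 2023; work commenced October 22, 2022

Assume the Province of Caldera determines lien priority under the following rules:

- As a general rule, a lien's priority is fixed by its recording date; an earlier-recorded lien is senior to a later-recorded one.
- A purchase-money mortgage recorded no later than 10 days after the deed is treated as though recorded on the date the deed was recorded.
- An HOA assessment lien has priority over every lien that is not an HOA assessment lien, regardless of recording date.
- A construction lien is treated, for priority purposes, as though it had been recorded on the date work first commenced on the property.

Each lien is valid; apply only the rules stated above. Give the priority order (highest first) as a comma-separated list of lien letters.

Effective dates: A was recorded 156 days after the deed — beyond 10 days — so no relation-back applies; B's effective date is January 6, 2023, when work began; E's effective date is October 22, 2022, when work began.
D is an HOA assessment lien, so it outranks all other liens regardless of date.
Ordering the rest by effective date: C (August 21, 2022), E (October 22, 2022), A (November 11, 2022), B (January 6, 2023).

D, C, E, A, B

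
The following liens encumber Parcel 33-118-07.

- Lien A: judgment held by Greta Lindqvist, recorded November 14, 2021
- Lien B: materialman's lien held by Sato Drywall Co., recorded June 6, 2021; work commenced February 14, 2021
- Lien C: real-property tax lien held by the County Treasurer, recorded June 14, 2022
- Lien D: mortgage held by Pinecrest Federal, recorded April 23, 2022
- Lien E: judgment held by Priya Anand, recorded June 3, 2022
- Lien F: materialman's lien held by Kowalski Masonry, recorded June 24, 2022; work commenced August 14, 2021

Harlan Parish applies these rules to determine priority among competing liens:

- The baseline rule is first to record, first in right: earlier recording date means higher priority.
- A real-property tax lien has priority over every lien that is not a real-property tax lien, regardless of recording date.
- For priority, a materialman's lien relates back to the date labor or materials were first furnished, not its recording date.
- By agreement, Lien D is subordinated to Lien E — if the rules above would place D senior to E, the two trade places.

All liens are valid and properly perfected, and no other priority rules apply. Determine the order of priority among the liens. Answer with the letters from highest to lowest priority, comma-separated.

First, effective dates: B relates back to February 14, 2021 (work commenced); F's effective date is August 14, 2021, when work began.
C is a real-property tax lien, so it outranks all other liens regardless of date.
Remaining liens by effective date: B (February 14, 2021), F (August 14, 2021), A (November 14, 2021), D (April 23, 2022), E (June 3, 2022).
D is senior to E before the subordination, so the two trade places.

C, B, F, A, E, D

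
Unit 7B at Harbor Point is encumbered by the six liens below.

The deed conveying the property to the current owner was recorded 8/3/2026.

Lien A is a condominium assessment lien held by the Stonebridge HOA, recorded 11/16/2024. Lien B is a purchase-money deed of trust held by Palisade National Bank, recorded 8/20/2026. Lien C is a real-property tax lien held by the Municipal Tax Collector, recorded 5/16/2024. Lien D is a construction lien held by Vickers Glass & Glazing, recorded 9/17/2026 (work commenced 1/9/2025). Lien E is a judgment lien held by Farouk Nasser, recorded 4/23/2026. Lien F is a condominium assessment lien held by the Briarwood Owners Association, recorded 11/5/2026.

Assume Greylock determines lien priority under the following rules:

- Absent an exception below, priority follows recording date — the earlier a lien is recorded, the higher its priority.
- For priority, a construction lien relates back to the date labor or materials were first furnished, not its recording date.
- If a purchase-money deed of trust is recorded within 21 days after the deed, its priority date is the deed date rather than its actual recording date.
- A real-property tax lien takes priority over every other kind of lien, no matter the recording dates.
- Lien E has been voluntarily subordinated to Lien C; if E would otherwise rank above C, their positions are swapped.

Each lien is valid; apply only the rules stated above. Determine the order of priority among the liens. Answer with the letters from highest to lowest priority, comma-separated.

C, A, D, E, B, F

Adjusting effective dates: B was recorded within the 21-day window, so its effective date is the deed date 8/3/2026; D is treated as recorded 1/9/2025, the work-commencement date.
C is a real-property tax lien and takes priority over every other lien.
Among the remaining liens, by effective date: A (11/16/2024), D (1/9/2025), E (4/23/2026), B (8/3/2026), F (11/5/2026).
E is already junior to C, so the subordination agreement changes nothing.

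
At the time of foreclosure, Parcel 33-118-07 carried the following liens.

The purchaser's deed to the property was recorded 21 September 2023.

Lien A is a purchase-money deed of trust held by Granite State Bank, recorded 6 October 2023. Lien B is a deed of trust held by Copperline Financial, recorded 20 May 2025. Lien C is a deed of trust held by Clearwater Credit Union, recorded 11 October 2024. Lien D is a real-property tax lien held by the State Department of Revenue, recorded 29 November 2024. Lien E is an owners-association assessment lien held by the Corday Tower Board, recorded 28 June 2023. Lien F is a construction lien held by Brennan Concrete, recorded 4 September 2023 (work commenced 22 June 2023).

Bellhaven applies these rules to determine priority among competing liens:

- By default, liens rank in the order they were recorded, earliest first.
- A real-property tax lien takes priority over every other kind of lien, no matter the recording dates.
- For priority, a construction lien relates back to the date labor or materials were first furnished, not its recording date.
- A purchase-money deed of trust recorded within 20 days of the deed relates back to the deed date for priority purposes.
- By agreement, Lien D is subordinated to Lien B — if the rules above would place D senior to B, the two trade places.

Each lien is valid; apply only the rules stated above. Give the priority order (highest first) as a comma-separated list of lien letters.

B, F, E, A, C, D

First, effective dates: A was recorded within the 20-day window, so its effective date is the deed date 21 September 2023; F relates back to 22 June 2023 (work commenced).
D is a real-property tax lien and takes priority over every other lien.
Among the remaining liens, by effective date: F (22 June 2023), E (28 June 2023), A (21 September 2023), C (11 October 2024), B (20 May 2025).
D is senior to B before the subordination, so the two trade places.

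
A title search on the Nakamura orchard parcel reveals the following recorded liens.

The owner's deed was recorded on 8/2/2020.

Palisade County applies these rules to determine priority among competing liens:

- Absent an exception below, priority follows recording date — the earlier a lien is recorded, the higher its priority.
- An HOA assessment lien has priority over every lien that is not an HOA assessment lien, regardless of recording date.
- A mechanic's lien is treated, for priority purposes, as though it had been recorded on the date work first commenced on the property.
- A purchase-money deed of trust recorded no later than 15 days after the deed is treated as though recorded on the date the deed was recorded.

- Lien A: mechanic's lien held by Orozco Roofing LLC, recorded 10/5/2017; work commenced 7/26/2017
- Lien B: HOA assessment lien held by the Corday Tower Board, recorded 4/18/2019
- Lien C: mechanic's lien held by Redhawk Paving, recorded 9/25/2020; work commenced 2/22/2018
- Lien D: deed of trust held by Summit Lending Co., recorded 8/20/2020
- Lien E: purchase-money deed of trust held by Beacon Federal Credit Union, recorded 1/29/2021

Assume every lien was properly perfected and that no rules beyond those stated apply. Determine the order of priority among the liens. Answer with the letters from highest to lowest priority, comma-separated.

B, A, C, D, E

First, effective dates: A is treated as recorded 7/26/2017, the work-commencement date; C is treated as recorded 2/22/2018, the work-commencement date; E was recorded 180 days after the deed — beyond 15 days — so no relation-back applies.
B, as an HOA assessment lien, has superpriority and ranks first.
Among the remaining liens, by effective date: A (7/26/2017), C (2/22/2018), D (8/20/2020), E (1/29/2021).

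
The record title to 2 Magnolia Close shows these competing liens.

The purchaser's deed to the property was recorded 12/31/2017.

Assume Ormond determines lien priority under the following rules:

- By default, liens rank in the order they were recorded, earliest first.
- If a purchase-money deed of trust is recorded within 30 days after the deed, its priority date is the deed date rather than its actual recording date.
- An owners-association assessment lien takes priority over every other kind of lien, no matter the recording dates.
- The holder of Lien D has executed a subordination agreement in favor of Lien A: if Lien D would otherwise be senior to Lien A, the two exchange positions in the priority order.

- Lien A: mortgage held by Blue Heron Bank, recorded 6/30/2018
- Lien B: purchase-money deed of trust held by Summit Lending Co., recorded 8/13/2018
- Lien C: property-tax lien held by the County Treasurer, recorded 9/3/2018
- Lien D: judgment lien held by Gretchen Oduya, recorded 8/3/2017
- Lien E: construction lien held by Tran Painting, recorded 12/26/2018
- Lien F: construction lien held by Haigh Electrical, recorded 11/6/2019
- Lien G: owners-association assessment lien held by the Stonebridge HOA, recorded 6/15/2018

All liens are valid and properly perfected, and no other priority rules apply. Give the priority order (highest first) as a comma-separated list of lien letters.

Adjusting effective dates: B missed the 30-day window (225 days after the deed), so its recording date stands.
G, as an owners-association assessment lien, has superpriority and ranks first.
Among the remaining liens, by effective date: D (8/3/2017), A (6/30/2018), B (8/13/2018), C (9/3/2018), E (12/26/2018), F (11/6/2019).
The subordination applies — D was senior to A — so D and A swap.

G, A, D, B, C, E, F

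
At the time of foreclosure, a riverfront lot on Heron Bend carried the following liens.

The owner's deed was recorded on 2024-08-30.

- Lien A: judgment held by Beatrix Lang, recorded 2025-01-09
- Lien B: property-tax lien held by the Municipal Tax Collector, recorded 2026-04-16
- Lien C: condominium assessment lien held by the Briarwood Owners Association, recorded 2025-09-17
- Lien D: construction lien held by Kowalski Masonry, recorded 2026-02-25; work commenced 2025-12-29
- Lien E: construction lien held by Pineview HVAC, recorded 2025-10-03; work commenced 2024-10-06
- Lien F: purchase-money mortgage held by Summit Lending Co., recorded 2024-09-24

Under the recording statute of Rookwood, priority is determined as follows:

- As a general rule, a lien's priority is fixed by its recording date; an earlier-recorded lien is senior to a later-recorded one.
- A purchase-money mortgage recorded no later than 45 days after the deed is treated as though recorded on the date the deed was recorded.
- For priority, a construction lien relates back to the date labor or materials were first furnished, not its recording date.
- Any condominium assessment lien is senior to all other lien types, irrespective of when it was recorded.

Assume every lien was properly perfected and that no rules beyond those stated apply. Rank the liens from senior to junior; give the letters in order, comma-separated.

C, F, E, A, D, B

Effective dates: D relates back to 2025-12-29 (work commenced); E's effective date is 2024-10-06, when work began; F relates back to the deed date 2024-08-30.
As a condominium assessment lien, C is senior to every other lien.
Among the remaining liens, by effective date: F (2024-08-30), E (2024-10-06), A (2025-01-09), D (2025-12-29), B (2026-04-16).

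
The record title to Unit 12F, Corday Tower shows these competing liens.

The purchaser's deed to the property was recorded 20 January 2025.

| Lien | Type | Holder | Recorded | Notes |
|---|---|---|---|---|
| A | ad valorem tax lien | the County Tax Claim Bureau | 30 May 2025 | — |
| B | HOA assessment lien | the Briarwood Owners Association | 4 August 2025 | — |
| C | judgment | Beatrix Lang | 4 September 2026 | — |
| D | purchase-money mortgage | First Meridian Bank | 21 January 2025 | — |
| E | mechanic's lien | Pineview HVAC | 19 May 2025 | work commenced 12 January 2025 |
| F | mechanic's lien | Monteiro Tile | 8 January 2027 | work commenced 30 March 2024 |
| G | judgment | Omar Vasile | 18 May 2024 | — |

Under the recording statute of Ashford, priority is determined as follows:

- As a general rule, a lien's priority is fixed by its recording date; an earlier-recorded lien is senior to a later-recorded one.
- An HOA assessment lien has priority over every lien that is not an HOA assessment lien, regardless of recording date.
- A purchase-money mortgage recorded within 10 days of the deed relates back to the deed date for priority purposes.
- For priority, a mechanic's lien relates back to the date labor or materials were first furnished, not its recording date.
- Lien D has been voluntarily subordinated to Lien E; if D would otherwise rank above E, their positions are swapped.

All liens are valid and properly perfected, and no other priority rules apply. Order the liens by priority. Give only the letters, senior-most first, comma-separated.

B, F, G, E, D, A, C

First, effective dates: D's effective date is the deed date, 20 January 2025; E's effective date is 12 January 2025, when work began; F's effective date is 30 March 2024, when work began.
As an HOA assessment lien, B is senior to every other lien.
Ordering the rest by effective date: F (30 March 2024), G (18 May 2024), E (12 January 2025), D (20 January 2025), A (30 May 2025), C (4 September 2026).
D already ranks below E; the subordination has no effect.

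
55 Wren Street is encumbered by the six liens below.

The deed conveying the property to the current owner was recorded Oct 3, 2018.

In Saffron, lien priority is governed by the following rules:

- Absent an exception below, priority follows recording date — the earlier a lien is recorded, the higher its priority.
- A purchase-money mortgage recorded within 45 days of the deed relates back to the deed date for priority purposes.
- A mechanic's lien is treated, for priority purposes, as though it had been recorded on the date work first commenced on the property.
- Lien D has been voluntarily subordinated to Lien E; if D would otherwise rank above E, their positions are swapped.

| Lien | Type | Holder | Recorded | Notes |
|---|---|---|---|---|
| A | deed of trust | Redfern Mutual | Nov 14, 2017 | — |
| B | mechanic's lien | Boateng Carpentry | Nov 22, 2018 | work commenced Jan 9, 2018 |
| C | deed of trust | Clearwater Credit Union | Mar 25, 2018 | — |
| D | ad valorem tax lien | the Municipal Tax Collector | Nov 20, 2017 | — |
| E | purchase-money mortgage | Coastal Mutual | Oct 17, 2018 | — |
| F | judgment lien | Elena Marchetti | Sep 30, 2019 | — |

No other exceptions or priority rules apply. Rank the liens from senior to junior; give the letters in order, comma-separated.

A, E, B, C, D, F

Adjusting effective dates: B's effective date is Jan 9, 2018, when work began; E relates back to the deed date Oct 3, 2018.
Sorted by effective date: A (Nov 14, 2017), D (Nov 20, 2017), B (Jan 9, 2018), C (Mar 25, 2018), E (Oct 3, 2018), F (Sep 30, 2019).
The subordination applies — D was senior to E — so D and E swap.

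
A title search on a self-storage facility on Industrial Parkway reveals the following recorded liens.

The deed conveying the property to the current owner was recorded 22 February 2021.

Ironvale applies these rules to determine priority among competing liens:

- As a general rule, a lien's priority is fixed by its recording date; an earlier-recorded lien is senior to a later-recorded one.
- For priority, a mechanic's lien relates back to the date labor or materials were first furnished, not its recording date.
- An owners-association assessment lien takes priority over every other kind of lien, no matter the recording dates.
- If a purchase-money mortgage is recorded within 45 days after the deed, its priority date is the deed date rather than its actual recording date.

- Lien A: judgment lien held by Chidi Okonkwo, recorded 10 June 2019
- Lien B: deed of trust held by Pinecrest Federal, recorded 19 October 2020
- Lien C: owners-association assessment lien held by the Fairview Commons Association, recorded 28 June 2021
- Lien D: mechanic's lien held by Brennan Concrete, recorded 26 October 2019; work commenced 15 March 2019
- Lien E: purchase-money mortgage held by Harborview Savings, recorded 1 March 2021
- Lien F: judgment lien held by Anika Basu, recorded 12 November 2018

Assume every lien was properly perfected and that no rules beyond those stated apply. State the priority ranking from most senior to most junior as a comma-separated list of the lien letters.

C, F, D, A, B, E

Effective dates after the stated exceptions: D relates back to 15 March 2019 (work commenced); E was recorded within the 45-day window, so its effective date is the deed date 22 February 2021.
C is an owners-association assessment lien and takes priority over every other lien.
Ordering the rest by effective date: F (12 November 2018), D (15 March 2019), A (10 June 2019), B (19 October 2020), E (22 February 2021).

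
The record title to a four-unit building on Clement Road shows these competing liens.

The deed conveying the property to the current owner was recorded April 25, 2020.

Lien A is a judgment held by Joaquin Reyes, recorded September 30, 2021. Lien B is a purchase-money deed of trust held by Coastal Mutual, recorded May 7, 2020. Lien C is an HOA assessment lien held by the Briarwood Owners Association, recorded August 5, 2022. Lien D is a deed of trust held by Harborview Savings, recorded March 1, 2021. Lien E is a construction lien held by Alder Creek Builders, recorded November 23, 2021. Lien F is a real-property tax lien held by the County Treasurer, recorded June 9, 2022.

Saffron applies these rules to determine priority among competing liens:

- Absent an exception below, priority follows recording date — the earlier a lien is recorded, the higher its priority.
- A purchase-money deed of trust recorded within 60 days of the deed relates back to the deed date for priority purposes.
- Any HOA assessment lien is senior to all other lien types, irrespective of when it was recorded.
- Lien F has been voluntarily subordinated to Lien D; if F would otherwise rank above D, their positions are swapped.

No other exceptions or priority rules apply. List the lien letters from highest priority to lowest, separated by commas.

C, B, D, A, E, F

First, effective dates: B was recorded within the 60-day window, so its effective date is the deed date April 25, 2020.
C is an HOA assessment lien, so it outranks all other liens regardless of date.
Among the remaining liens, by effective date: B (April 25, 2020), D (March 1, 2021), A (September 30, 2021), E (November 23, 2021), F (June 9, 2022).
F already ranks below D; the subordination has no effect.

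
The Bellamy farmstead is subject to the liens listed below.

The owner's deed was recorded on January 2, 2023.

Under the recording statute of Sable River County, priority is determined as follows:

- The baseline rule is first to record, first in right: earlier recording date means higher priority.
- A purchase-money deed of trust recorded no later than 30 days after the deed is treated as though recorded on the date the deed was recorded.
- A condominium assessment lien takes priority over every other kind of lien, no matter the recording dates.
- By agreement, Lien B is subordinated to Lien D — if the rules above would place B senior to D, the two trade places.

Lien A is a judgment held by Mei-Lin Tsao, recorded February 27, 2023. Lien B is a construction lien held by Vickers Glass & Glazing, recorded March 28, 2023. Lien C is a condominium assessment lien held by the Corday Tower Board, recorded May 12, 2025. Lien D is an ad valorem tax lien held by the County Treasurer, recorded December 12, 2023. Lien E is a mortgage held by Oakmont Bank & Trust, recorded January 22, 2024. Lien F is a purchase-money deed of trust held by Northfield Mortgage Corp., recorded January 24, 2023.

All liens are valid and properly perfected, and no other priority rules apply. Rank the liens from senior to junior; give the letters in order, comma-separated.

First, effective dates: F was recorded within the 30-day window, so its effective date is the deed date January 2, 2023.
C is a condominium assessment lien, so it outranks all other liens regardless of date.
Ordering the rest by effective date: F (January 2, 2023), A (February 27, 2023), B (March 28, 2023), D (December 12, 2023), E (January 22, 2024).
The subordination applies — B was senior to D — so B and D swap.

C, F, A, D, B, E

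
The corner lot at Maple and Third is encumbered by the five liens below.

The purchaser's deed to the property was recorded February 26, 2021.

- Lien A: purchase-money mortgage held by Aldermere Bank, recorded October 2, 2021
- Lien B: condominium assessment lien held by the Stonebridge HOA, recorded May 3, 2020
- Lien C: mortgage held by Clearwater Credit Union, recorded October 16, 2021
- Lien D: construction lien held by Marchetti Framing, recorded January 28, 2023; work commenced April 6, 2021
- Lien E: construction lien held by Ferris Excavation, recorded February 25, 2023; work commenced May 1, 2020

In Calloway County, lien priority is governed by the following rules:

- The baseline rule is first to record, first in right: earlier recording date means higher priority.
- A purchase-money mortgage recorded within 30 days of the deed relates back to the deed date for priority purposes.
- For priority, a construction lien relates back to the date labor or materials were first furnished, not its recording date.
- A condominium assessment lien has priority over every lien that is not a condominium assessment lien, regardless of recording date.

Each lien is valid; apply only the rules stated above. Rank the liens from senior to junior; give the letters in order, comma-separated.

B, E, D, A, C

Effective dates after the stated exceptions: A was recorded 218 days after the deed, outside the 30-day window, so it keeps its recording date; D relates back to April 6, 2021 (work commenced); E is treated as recorded May 1, 2020, the work-commencement date.
B, as a condominium assessment lien, has superpriority and ranks first.
Ordering the rest by effective date: E (May 1, 2020), D (April 6, 2021), A (October 2, 2021), C (October 16, 2021).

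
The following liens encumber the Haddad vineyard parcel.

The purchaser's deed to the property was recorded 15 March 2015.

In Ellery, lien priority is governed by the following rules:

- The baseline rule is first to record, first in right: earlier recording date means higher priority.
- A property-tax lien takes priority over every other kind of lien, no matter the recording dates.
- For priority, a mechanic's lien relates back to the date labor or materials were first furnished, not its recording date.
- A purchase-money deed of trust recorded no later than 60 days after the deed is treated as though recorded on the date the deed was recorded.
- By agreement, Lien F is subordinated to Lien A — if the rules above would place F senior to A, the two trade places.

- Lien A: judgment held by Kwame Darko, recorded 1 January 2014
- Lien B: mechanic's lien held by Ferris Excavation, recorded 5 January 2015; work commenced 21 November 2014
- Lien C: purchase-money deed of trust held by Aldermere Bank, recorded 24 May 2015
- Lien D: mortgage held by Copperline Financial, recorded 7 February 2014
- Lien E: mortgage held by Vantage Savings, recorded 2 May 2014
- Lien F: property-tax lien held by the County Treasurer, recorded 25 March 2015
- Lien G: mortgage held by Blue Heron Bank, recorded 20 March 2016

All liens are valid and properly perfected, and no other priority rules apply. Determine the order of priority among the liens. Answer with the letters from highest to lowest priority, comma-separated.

Adjusting effective dates: B relates back to 21 November 2014 (work commenced); C was recorded 70 days after the deed, outside the 60-day window, so it keeps its recording date.
F is a property-tax lien, so it outranks all other liens regardless of date.
The other liens, earliest effective date first: A (1 January 2014), D (7 February 2014), E (2 May 2014), B (21 November 2014), C (24 May 2015), G (20 March 2016).
The subordination applies — F was senior to A — so F and A swap.

A, F, D, E, B, C, G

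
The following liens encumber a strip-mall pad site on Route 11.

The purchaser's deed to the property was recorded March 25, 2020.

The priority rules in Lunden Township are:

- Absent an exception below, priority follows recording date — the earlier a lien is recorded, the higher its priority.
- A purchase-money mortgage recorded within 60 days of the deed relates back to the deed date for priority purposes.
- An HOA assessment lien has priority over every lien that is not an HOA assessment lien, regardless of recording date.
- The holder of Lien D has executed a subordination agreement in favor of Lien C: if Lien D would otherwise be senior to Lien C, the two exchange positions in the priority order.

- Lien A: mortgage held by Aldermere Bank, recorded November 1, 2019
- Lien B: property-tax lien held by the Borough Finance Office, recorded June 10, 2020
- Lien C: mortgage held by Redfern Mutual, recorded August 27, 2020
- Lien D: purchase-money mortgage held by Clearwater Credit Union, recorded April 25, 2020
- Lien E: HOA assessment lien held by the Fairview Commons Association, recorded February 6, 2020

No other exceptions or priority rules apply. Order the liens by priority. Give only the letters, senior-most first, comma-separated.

Effective dates: D was recorded within the 60-day window, so its effective date is the deed date March 25, 2020.
E is an HOA assessment lien and takes priority over every other lien.
Remaining liens by effective date: A (November 1, 2019), D (March 25, 2020), B (June 10, 2020), C (August 27, 2020).
The subordination applies — D was senior to C — so D and C swap.

E, A, C, B, D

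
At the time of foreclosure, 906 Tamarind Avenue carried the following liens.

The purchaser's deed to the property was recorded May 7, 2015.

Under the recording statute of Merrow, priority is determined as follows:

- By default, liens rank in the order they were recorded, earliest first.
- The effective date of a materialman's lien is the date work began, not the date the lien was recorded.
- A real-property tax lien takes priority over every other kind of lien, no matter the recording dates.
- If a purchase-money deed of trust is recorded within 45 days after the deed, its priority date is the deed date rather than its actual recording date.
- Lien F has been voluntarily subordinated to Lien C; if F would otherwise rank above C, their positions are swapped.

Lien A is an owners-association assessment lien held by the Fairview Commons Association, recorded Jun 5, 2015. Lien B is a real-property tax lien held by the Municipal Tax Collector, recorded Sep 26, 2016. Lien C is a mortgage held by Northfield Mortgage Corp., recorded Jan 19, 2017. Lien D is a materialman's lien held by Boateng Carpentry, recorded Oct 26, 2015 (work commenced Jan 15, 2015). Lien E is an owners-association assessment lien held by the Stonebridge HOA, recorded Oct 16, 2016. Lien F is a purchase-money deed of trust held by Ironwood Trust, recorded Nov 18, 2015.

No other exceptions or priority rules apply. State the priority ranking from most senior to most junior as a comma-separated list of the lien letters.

B, D, A, C, E, F

First, effective dates: D relates back to Jan 15, 2015 (work commenced); F was recorded 195 days after the deed — beyond 45 days — so no relation-back applies.
As a real-property tax lien, B is senior to every other lien.
The other liens, earliest effective date first: D (Jan 15, 2015), A (Jun 5, 2015), F (Nov 18, 2015), E (Oct 16, 2016), C (Jan 19, 2017).
Because F would otherwise rank above C, the subordination swaps them.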